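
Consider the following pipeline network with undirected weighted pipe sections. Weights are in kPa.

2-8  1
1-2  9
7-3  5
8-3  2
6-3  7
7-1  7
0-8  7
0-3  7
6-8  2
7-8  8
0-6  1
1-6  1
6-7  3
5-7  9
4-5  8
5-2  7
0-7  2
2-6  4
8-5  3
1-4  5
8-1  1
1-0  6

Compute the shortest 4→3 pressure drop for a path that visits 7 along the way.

14 kPa

Best 4 to 7: 4 → 1 → 6 → 7 costing 9
Best 7 to 3: 7 → 3 costing 5
Total via 7: 9 + 5 = 14 kPa.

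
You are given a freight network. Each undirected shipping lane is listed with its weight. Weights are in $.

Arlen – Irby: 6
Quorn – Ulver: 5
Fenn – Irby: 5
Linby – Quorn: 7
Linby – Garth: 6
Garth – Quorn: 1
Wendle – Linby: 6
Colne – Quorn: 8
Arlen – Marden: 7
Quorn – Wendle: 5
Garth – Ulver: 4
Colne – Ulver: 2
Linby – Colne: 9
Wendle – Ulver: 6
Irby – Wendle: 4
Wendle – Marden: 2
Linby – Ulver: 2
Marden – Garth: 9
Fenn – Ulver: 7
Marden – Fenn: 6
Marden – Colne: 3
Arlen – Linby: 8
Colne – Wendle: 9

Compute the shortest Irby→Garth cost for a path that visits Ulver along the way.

Shortest Irby→Ulver: Irby–Wendle–Ulver = 10
Shortest Ulver→Garth: Ulver–Garth = 4
Total via Ulver: 10 + 4 = $14.

$14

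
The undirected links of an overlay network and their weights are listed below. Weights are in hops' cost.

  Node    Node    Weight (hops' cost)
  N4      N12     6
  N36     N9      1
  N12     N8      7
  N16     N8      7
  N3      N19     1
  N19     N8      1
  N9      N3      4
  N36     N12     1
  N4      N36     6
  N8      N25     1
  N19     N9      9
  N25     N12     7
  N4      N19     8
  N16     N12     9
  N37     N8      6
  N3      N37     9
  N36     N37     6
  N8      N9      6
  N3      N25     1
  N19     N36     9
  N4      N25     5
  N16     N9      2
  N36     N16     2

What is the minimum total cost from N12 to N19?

Compare a few routes:
N12 - N8 - N19: 7+1 = 8
N12 - N36 - N9 - N3 - N19: 1+1+4+1 = 7
The minimum is 7 hops' cost via N12 - N36 - N9 - N3 - N19.

7 hops' cost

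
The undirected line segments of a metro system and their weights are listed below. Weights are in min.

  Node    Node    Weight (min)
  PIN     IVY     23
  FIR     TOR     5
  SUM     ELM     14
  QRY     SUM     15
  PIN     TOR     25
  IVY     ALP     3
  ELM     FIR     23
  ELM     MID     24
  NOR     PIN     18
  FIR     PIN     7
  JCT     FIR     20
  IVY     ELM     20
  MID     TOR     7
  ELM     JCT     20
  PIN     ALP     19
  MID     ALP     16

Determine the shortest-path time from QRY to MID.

Compare a few routes:
QRY - SUM - ELM - FIR - TOR - MID: 15+14+23+5+7 = 64
QRY - SUM - ELM - MID: 15+14+24 = 53
Cheapest is QRY - SUM - ELM - MID at 53 min.

53 min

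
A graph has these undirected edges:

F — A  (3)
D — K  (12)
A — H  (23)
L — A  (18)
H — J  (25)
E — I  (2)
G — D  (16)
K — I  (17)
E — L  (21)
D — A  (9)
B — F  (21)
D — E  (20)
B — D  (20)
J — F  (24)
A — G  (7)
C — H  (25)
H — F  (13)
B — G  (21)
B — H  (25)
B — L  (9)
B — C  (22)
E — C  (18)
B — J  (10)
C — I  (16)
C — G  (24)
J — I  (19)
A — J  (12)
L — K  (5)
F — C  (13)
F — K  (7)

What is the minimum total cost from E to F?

Enumerating some paths:
E - C - F: 18+13 = 31
E - I - K - F: 2+17+7 = 26
The minimum is 26 via E - I - K - F.

26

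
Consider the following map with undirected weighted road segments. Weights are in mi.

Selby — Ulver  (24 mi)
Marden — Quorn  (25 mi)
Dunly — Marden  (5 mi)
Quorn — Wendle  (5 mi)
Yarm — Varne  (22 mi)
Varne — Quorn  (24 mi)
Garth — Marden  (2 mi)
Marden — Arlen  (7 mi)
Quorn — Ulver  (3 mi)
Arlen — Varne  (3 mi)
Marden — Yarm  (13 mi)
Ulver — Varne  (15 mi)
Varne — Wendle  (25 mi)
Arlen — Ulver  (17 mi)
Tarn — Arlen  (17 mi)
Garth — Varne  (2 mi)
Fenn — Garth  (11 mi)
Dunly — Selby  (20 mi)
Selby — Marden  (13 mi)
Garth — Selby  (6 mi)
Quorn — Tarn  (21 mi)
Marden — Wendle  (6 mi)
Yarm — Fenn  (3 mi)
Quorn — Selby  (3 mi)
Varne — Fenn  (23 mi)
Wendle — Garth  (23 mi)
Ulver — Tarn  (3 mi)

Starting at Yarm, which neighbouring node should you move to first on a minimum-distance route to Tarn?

Fenn

Enumerating some paths:
Yarm–Fenn–Garth–Selby–Quorn–Ulver–Tarn: 3+11+6+3+3+3 = 29
Yarm–Marden–Garth–Selby–Quorn–Ulver–Tarn: 13+2+6+3+3+3 = 30
Yarm–Fenn–Garth–Marden–Wendle–Quorn–Ulver–Tarn: 3+11+2+6+5+3+3 = 33
Yarm–Marden–Wendle–Quorn–Ulver–Tarn: 13+6+5+3+3 = 30
The minimum is 29 mi via Yarm–Fenn–Garth–Selby–Quorn–Ulver–Tarn.
So from Yarm the first move is to Fenn.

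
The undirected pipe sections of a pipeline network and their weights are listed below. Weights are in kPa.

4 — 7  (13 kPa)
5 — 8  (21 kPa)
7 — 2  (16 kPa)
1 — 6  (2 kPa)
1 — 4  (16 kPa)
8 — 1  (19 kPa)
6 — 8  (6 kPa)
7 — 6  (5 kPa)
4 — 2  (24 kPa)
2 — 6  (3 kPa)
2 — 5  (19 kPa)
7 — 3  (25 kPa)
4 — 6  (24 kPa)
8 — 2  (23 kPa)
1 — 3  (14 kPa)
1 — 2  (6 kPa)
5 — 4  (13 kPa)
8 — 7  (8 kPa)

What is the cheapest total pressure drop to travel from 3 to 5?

38 kPa

Enumerating some paths:
3 - 1 - 2 - 5: 14+6+19 = 39
3 - 1 - 6 - 2 - 5: 14+2+3+19 = 38
The minimum is 38 kPa via 3 - 1 - 6 - 2 - 5.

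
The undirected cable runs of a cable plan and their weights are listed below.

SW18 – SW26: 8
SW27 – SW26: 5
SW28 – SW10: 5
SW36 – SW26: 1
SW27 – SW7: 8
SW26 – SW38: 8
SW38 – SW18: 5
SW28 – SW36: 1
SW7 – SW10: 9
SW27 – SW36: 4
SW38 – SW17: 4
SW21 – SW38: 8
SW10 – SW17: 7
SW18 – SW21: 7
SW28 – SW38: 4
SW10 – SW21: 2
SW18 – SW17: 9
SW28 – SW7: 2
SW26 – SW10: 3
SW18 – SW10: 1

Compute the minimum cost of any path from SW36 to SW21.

6

Candidate routes:
SW36 → SW26 → SW10 → SW21: 1+3+2 = 6
SW36 → SW26 → SW10 → SW18 → SW21: 1+3+1+7 = 12
SW36 → SW28 → SW10 → SW21: 1+5+2 = 8
SW36 → SW26 → SW18 → SW10 → SW21: 1+8+1+2 = 12
The minimum is 6 via SW36 → SW26 → SW10 → SW21.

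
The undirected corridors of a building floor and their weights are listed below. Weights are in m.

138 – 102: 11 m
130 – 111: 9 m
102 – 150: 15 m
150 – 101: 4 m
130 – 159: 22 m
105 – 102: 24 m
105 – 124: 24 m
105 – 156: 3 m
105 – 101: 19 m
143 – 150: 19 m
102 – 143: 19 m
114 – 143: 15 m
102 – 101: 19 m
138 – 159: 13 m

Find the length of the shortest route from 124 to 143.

66 m

Enumerating some paths:
124 - 105 - 101 - 150 - 143: 24+19+4+19 = 66
124 - 105 - 102 - 143: 24+24+19 = 67
Cheapest is 124 - 105 - 101 - 150 - 143 at 66 m.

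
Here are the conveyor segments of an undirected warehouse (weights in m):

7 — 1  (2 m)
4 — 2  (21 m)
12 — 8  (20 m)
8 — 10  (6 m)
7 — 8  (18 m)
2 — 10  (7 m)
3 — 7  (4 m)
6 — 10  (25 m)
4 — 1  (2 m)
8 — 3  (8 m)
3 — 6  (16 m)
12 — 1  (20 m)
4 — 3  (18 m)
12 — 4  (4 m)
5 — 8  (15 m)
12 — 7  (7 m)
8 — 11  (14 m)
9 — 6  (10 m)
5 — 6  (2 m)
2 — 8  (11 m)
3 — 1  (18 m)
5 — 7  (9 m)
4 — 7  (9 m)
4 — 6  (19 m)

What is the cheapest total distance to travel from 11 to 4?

Shortest distances from 11:
11: 0
8: 14  (via 11)
10: 20  (via 8)
3: 22  (via 8)
2: 25  (via 8)
7: 26  (via 3)
1: 28  (via 7)
5: 29  (via 8)
4: 30  (via 1)
Shortest route: 11–8–3–7–1–4 = 30 m.

30 m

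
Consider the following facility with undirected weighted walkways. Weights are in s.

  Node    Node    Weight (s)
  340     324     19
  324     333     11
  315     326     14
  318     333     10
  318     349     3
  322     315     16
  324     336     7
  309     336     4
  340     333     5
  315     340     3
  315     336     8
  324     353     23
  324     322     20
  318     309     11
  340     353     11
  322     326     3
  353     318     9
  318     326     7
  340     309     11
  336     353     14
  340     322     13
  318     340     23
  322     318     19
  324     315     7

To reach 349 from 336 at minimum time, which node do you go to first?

309

Enumerating some paths:
336 → 315 → 340 → 333 → 318 → 349: 8+3+5+10+3 = 29
336 → 309 → 318 → 349: 4+11+3 = 18
336 → 353 → 318 → 349: 14+9+3 = 26
Cheapest is 336 → 309 → 318 → 349 at 18 s.
So from 336 the first move is to 309.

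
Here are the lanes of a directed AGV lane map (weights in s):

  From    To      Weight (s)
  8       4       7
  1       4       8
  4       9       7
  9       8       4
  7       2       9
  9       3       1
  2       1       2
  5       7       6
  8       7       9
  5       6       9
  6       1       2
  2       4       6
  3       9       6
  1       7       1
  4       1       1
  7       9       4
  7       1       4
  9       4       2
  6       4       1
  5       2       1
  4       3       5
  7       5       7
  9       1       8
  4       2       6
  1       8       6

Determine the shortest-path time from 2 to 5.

10 s

Enumerating some paths:
2 - 1 - 8 - 7 - 5: 2+6+9+7 = 24
2 - 4 - 1 - 7 - 5: 6+1+1+7 = 15
2 - 1 - 7 - 5: 2+1+7 = 10
Cheapest is 2 - 1 - 7 - 5 at 10 s.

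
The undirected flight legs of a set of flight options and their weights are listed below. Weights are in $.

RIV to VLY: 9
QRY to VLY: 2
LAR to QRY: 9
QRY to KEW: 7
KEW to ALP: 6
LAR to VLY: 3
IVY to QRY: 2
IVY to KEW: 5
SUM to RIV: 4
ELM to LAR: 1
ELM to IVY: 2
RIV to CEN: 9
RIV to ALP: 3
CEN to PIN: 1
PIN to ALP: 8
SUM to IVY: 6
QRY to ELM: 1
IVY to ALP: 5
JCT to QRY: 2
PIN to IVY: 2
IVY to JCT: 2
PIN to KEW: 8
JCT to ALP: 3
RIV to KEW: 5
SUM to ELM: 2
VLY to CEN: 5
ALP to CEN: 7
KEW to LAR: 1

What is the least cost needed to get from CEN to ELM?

Candidate routes:
CEN–PIN–IVY–QRY–ELM: 1+2+2+1 = 6
CEN–PIN–IVY–ELM: 1+2+2 = 5
CEN–VLY–QRY–ELM: 5+2+1 = 8
CEN–PIN–IVY–JCT–QRY–ELM: 1+2+2+2+1 = 8
Cheapest is CEN–PIN–IVY–ELM at $5.

$5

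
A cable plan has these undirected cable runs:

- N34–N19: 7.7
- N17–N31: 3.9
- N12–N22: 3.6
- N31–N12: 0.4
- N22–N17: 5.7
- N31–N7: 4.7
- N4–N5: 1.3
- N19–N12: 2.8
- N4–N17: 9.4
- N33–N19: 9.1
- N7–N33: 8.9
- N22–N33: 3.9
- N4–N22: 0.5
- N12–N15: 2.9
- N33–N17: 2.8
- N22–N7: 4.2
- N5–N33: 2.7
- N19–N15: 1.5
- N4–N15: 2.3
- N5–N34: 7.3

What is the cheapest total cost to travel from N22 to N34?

Settle nodes by increasing distance from N22:
N22: 0
N4: 0.5  (via N22)
N5: 1.8  (via N4)
N15: 2.8  (via N4)
N12: 3.6  (via N22)
N33: 3.9  (via N22)
N31: 4  (via N12)
N7: 4.2  (via N22)
N19: 4.3  (via N15)
N17: 5.7  (via N22)
N34: 9.1  (via N5)
Shortest route: N22 → N4 → N5 → N34 = 9.1.

9.1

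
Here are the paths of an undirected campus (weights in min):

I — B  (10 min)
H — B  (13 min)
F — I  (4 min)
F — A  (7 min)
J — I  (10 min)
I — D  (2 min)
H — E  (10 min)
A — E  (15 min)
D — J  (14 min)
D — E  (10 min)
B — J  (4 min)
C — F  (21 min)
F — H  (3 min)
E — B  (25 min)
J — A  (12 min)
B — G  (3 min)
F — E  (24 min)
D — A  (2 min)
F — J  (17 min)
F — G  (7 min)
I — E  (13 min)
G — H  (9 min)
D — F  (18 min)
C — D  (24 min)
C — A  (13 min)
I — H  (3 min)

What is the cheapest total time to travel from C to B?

27 min

Compare a few routes:
C - A - D - I - B: 13+2+2+10 = 27
C - A - D - I - F - G - B: 13+2+2+4+7+3 = 31
C - A - J - B: 13+12+4 = 29
C - A - F - G - B: 13+7+7+3 = 30
Cheapest is C - A - D - I - B at 27 min.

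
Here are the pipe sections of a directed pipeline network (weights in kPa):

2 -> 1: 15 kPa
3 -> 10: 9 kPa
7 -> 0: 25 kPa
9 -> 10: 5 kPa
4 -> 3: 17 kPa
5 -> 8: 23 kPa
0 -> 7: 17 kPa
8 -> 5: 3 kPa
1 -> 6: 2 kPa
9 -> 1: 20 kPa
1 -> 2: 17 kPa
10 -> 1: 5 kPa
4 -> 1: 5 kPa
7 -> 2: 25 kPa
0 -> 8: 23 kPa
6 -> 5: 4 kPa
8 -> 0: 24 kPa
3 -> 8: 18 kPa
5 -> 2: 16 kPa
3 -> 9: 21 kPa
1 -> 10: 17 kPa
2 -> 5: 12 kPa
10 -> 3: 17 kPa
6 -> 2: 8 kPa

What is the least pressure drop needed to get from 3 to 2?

Running Dijkstra from 3:
3: 0
10: 9  (via 3)
1: 14  (via 10)
6: 16  (via 1)
8: 18  (via 3)
5: 20  (via 6)
9: 21  (via 3)
2: 24  (via 6)
Shortest route: 3 → 10 → 1 → 6 → 2 = 24 kPa.

24 kPa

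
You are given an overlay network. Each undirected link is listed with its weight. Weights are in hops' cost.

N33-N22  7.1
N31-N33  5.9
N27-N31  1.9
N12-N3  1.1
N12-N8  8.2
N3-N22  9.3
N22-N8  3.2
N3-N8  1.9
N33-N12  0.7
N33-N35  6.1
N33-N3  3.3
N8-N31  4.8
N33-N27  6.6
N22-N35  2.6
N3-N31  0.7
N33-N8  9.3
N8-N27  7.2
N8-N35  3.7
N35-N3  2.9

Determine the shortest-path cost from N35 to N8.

Shortest distances from N35:
N35: 0
N22: 2.6  (via N35)
N3: 2.9  (via N35)
N31: 3.6  (via N3)
N8: 3.7  (via N35)
Shortest route: N35 → N8 = 3.7 hops' cost.

3.7 hops' cost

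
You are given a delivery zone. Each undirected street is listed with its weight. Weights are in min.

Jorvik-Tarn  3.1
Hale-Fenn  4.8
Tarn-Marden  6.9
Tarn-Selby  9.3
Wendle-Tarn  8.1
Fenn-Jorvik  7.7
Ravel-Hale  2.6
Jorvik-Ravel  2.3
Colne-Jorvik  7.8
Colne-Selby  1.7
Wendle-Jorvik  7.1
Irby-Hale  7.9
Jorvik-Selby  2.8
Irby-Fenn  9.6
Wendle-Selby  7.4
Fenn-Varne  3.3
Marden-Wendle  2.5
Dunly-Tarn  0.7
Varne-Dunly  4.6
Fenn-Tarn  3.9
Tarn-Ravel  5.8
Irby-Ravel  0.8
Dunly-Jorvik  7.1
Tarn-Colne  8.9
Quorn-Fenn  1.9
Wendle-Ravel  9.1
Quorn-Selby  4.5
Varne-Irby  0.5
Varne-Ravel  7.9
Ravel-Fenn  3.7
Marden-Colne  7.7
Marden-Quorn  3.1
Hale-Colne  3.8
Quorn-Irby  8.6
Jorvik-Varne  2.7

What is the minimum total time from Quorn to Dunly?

Enumerating some paths:
Quorn–Fenn–Varne–Dunly: 1.9+3.3+4.6 = 9.8
Quorn–Fenn–Tarn–Dunly: 1.9+3.9+0.7 = 6.5
Quorn–Marden–Tarn–Dunly: 3.1+6.9+0.7 = 10.7
Quorn–Selby–Jorvik–Tarn–Dunly: 4.5+2.8+3.1+0.7 = 11.1
Cheapest is Quorn–Fenn–Tarn–Dunly at 6.5 min.

6.5 min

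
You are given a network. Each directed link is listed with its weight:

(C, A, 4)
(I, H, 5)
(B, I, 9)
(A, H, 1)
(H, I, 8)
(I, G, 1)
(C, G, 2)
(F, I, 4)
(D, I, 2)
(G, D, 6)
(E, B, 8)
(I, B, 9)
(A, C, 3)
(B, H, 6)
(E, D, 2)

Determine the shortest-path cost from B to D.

Candidate routes:
B → H → I → G → D: 6+8+1+6 = 21
B → I → G → D: 9+1+6 = 16
The minimum is 16 via B → I → G → D.

16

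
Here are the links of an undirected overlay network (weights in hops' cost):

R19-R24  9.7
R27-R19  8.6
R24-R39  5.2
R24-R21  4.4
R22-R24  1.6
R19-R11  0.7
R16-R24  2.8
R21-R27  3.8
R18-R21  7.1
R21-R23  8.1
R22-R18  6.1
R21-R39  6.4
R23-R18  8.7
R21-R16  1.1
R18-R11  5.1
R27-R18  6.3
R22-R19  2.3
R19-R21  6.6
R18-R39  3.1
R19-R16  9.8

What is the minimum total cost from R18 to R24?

7.7 hops' cost

Enumerating some paths:
R18 → R22 → R24: 6.1+1.6 = 7.7
R18 → R39 → R24: 3.1+5.2 = 8.3
R18 → R11 → R19 → R22 → R24: 5.1+0.7+2.3+1.6 = 9.7
R18 → R21 → R16 → R24: 7.1+1.1+2.8 = 11
Cheapest is R18 → R22 → R24 at 7.7 hops' cost.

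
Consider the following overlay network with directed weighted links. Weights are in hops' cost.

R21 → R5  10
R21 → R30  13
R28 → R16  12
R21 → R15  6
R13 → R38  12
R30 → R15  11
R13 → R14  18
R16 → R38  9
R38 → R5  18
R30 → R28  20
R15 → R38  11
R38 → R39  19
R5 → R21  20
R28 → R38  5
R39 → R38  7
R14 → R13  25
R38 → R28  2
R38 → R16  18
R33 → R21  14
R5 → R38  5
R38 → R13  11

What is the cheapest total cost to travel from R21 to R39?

34 hops' cost

Running Dijkstra from R21:
R21: 0
R15: 6  (via R21)
R5: 10  (via R21)
R30: 13  (via R21)
R38: 15  (via R5)
R28: 17  (via R38)
R13: 26  (via R38)
R16: 29  (via R28)
R39: 34  (via R38)
Shortest route: R21–R5–R38–R39 = 34 hops' cost.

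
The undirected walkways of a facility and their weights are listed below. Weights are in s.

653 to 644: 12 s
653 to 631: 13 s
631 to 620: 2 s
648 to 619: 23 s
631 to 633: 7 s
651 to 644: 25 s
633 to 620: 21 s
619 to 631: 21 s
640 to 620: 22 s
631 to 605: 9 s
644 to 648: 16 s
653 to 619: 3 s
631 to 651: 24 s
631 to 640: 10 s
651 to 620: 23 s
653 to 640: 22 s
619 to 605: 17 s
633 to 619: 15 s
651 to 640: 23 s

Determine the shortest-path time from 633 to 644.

Shortest distances from 633:
633: 0
631: 7  (via 633)
620: 9  (via 631)
619: 15  (via 633)
605: 16  (via 631)
640: 17  (via 631)
653: 18  (via 619)
644: 30  (via 653)
Shortest route: 633–619–653–644 = 30 s.

30 s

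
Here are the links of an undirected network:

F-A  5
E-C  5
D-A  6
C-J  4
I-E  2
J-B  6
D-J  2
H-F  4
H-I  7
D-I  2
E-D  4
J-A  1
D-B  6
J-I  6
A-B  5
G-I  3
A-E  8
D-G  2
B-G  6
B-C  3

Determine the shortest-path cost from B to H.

14

Compare a few routes:
B - J - A - F - H: 6+1+5+4 = 16
B - A - F - H: 5+5+4 = 14
B - D - I - H: 6+2+7 = 15
Cheapest is B - A - F - H at 14.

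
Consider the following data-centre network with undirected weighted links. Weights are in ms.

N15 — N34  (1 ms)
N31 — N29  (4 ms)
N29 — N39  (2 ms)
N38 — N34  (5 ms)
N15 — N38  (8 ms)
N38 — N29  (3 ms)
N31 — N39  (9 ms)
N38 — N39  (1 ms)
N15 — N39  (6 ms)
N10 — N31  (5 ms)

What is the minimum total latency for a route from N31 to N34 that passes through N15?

Best N31 to N15: N31 → N29 → N39 → N15 costing 12
Shortest N15→N34: N15 → N34 = 1
Total via N15: 12 + 1 = 13 ms.

13 ms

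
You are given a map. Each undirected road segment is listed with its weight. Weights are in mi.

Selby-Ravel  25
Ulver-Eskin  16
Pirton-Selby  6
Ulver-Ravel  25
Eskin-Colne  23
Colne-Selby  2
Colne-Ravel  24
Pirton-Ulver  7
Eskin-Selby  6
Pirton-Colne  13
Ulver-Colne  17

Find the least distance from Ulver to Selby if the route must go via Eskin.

22 mi

Best Ulver to Eskin: Ulver → Eskin costing 16
Shortest Eskin→Selby: Eskin → Selby = 6
Total via Eskin: 16 + 6 = 22 mi.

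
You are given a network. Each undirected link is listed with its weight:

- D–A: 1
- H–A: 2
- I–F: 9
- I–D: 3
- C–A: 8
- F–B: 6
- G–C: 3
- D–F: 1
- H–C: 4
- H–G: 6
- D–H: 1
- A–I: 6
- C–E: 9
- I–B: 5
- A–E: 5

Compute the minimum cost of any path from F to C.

6

Settle nodes by increasing distance from F:
F: 0
D: 1  (via F)
A: 2  (via D)
H: 2  (via D)
I: 4  (via D)
B: 6  (via F)
C: 6  (via H)
Shortest route: F–D–H–C = 6.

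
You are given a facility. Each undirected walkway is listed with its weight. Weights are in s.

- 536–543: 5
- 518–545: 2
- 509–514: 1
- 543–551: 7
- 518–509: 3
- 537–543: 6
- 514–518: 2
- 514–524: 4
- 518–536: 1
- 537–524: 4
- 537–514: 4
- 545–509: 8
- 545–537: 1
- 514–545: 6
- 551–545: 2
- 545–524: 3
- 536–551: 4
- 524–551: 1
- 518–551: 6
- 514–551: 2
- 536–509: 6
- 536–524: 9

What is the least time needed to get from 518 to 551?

4 s

Shortest distances from 518:
518: 0
536: 1  (via 518)
514: 2  (via 518)
545: 2  (via 518)
509: 3  (via 518)
537: 3  (via 545)
551: 4  (via 514)
Shortest route: 518 → 514 → 551 = 4 s.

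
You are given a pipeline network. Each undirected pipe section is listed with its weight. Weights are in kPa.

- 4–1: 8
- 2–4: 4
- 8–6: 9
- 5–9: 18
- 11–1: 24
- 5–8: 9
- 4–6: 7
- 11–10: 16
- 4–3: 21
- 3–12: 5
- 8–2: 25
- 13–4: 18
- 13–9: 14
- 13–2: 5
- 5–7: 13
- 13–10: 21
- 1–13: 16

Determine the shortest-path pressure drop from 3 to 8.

Settle nodes by increasing distance from 3:
3: 0
12: 5  (via 3)
4: 21  (via 3)
2: 25  (via 4)
6: 28  (via 4)
1: 29  (via 4)
13: 30  (via 2)
8: 37  (via 6)
Shortest route: 3–4–6–8 = 37 kPa.

37 kPa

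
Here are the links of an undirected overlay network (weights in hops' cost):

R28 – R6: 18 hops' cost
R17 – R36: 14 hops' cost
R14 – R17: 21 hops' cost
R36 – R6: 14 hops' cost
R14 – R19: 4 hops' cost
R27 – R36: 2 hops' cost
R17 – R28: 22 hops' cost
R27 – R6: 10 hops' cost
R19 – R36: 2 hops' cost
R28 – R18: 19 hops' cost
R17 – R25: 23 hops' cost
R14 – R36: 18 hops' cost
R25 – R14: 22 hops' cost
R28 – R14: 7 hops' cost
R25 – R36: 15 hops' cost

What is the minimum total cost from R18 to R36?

32 hops' cost

Compare a few routes:
R18–R28–R14–R36: 19+7+18 = 44
R18–R28–R14–R19–R36: 19+7+4+2 = 32
Cheapest is R18–R28–R14–R19–R36 at 32 hops' cost.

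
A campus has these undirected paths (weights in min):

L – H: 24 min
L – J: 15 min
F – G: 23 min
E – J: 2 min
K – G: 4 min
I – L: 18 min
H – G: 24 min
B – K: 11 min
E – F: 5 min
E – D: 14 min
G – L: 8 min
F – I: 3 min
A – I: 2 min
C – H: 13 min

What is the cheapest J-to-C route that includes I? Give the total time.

65 min

Shortest J→I: J–E–F–I = 10
Shortest I→C: I–L–H–C = 55
Total via I: 10 + 55 = 65 min.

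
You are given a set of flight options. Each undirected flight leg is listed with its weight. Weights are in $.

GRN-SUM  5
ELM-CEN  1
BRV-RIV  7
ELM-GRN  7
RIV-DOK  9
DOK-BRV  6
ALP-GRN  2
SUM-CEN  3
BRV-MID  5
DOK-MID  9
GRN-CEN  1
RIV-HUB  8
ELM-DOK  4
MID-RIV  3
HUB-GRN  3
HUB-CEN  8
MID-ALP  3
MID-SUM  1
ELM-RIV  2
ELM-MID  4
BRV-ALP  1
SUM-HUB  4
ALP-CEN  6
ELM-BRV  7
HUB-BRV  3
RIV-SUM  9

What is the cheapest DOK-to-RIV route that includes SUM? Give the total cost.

Shortest DOK→SUM: DOK → ELM → CEN → SUM = 8
Shortest SUM→RIV: SUM → MID → RIV = 4
Total via SUM: 8 + 4 = $12.

$12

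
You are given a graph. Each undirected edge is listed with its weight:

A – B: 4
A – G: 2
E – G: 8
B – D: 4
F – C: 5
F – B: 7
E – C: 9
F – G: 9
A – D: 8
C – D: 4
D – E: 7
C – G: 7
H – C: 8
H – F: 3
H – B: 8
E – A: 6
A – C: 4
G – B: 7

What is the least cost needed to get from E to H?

17

Shortest distances from E:
E: 0
A: 6  (via E)
D: 7  (via E)
G: 8  (via E)
C: 9  (via E)
B: 10  (via A)
F: 14  (via C)
H: 17  (via C)
Shortest route: E–C–H = 17.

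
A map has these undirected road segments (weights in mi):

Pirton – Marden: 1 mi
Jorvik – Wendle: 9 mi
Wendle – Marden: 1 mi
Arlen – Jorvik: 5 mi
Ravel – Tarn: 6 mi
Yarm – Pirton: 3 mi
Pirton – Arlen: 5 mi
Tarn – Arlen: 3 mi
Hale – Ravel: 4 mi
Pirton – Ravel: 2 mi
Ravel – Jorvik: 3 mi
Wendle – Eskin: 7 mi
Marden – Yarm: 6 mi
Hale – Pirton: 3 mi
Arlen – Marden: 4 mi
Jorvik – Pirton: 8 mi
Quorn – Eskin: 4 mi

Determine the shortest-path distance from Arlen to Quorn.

16 mi

Enumerating some paths:
Arlen–Marden–Wendle–Eskin–Quorn: 4+1+7+4 = 16
Arlen–Pirton–Marden–Wendle–Eskin–Quorn: 5+1+1+7+4 = 18
Arlen–Tarn–Ravel–Pirton–Marden–Wendle–Eskin–Quorn: 3+6+2+1+1+7+4 = 24
Arlen–Jorvik–Ravel–Pirton–Marden–Wendle–Eskin–Quorn: 5+3+2+1+1+7+4 = 23
The minimum is 16 mi via Arlen–Marden–Wendle–Eskin–Quorn.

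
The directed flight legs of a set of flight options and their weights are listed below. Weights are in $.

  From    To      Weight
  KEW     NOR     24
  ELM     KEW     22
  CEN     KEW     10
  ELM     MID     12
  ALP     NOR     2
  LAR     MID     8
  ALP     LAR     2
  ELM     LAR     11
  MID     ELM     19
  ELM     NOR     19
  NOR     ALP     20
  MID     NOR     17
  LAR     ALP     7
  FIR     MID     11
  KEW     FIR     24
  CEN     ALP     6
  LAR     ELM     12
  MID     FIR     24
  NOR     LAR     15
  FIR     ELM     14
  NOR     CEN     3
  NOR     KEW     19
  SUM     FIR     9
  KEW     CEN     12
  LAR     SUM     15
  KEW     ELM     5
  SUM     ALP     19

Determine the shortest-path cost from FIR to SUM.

Running Dijkstra from FIR:
FIR: 0
MID: 11  (via FIR)
ELM: 14  (via FIR)
LAR: 25  (via ELM)
NOR: 28  (via MID)
CEN: 31  (via NOR)
ALP: 32  (via LAR)
KEW: 36  (via ELM)
SUM: 40  (via LAR)
Shortest route: FIR → ELM → LAR → SUM = $40.

$40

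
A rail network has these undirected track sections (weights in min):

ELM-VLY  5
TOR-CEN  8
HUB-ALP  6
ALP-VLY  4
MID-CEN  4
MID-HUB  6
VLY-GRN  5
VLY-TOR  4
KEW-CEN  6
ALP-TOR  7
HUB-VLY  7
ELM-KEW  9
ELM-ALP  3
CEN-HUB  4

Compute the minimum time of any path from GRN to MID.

Compare a few routes:
GRN–VLY–HUB–MID: 5+7+6 = 18
GRN–VLY–HUB–CEN–MID: 5+7+4+4 = 20
GRN–VLY–TOR–CEN–MID: 5+4+8+4 = 21
The minimum is 18 min via GRN–VLY–HUB–MID.

18 min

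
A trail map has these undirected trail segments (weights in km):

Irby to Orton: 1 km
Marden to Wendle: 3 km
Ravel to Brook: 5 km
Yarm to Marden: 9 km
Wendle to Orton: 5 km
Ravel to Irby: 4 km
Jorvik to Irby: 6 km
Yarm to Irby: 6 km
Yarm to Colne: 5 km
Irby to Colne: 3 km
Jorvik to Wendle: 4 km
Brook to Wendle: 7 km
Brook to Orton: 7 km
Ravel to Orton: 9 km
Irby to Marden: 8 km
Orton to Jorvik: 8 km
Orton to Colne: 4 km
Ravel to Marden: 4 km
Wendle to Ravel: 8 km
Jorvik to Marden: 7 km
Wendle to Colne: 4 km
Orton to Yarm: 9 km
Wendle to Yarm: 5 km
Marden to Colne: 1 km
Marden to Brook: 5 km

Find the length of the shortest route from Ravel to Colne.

5 km

Compare a few routes:
Ravel → Marden → Colne: 4+1 = 5
Ravel → Brook → Marden → Colne: 5+5+1 = 11
Ravel → Irby → Orton → Colne: 4+1+4 = 9
Ravel → Irby → Colne: 4+3 = 7
The minimum is 5 km via Ravel → Marden → Colne.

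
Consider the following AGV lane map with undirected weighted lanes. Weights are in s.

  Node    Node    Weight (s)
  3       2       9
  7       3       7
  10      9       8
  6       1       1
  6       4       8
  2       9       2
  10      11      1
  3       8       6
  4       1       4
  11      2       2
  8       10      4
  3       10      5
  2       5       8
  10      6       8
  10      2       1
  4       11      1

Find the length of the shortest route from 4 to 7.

14 s

Enumerating some paths:
4 → 11 → 2 → 3 → 7: 1+2+9+7 = 19
4 → 11 → 2 → 10 → 3 → 7: 1+2+1+5+7 = 16
4 → 11 → 10 → 3 → 7: 1+1+5+7 = 14
4 → 11 → 10 → 2 → 3 → 7: 1+1+1+9+7 = 19
Cheapest is 4 → 11 → 10 → 3 → 7 at 14 s.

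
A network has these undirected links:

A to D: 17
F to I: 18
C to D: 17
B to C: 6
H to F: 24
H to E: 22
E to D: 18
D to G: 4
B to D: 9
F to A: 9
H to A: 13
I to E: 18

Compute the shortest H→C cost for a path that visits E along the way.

55

Shortest H→E: H → E = 22
Shortest E→C: E → D → B → C = 33
Total via E: 22 + 33 = 55.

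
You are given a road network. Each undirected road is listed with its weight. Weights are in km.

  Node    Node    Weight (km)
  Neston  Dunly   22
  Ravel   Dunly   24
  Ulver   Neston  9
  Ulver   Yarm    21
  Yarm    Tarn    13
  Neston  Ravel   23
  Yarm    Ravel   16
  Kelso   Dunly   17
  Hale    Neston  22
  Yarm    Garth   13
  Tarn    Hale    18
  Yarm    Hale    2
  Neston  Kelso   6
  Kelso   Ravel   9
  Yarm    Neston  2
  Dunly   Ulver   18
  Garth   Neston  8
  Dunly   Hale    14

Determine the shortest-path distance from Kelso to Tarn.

Candidate routes:
Kelso - Neston - Yarm - Hale - Tarn: 6+2+2+18 = 28
Kelso - Neston - Yarm - Tarn: 6+2+13 = 21
The minimum is 21 km via Kelso - Neston - Yarm - Tarn.

21 km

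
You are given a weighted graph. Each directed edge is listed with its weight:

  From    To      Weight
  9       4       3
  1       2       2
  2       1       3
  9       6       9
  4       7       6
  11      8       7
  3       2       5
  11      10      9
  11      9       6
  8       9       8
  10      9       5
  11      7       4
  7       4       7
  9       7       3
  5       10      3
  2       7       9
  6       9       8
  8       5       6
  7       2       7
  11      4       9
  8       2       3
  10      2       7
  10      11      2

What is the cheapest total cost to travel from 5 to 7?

9

Candidate routes:
5 → 10 → 9 → 4 → 7: 3+5+3+6 = 17
5 → 10 → 11 → 9 → 7: 3+2+6+3 = 14
5 → 10 → 9 → 7: 3+5+3 = 11
5 → 10 → 11 → 7: 3+2+4 = 9
Cheapest is 5 → 10 → 11 → 7 at 9.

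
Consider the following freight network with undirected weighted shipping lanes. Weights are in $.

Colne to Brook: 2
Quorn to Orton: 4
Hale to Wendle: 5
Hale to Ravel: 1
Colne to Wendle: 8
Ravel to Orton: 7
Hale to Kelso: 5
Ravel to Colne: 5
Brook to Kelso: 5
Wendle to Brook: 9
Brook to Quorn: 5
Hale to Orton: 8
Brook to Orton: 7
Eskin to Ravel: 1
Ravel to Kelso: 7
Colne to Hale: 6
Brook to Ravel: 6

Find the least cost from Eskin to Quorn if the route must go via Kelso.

Shortest Eskin→Kelso: Eskin–Ravel–Hale–Kelso = 7
Shortest Kelso→Quorn: Kelso–Brook–Quorn = 10
Total via Kelso: 7 + 10 = $17.

$17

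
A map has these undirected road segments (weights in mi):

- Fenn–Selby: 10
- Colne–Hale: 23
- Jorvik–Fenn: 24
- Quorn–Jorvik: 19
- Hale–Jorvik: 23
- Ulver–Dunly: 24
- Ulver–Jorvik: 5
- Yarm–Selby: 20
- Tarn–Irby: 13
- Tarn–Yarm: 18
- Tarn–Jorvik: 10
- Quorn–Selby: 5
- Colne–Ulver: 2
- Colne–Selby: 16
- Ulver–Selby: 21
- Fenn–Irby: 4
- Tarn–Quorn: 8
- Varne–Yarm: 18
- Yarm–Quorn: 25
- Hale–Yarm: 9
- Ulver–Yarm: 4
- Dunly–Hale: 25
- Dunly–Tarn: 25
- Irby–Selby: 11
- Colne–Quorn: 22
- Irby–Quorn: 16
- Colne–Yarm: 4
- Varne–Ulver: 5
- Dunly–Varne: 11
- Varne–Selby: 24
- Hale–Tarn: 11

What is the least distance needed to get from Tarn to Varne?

Settle nodes by increasing distance from Tarn:
Tarn: 0
Quorn: 8  (via Tarn)
Jorvik: 10  (via Tarn)
Hale: 11  (via Tarn)
Selby: 13  (via Quorn)
Irby: 13  (via Tarn)
Ulver: 15  (via Jorvik)
Colne: 17  (via Ulver)
Fenn: 17  (via Irby)
Yarm: 18  (via Tarn)
Varne: 20  (via Ulver)
Shortest route: Tarn → Jorvik → Ulver → Varne = 20 mi.

20 mi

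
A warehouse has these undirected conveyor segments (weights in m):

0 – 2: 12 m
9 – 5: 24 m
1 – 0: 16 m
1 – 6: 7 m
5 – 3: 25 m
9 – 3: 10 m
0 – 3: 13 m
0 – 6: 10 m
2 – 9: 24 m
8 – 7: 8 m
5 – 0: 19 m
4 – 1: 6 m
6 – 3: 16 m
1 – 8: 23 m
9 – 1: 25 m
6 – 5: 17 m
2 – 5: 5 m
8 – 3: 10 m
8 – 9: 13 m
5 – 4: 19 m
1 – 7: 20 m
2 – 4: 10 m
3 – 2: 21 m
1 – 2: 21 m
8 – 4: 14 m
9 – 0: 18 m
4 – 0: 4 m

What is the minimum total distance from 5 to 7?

37 m

Compare a few routes:
5 - 2 - 4 - 8 - 7: 5+10+14+8 = 37
5 - 4 - 8 - 7: 19+14+8 = 41
Cheapest is 5 - 2 - 4 - 8 - 7 at 37 m.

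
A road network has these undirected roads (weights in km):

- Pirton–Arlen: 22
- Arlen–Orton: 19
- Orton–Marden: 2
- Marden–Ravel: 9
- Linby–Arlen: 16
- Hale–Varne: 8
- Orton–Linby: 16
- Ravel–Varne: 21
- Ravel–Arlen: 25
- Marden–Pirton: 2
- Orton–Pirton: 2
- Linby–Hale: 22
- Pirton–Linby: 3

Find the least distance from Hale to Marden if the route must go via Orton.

29 km

Shortest Hale→Orton: Hale–Linby–Pirton–Orton = 27
Best Orton to Marden: Orton–Marden costing 2
Total via Orton: 27 + 2 = 29 km.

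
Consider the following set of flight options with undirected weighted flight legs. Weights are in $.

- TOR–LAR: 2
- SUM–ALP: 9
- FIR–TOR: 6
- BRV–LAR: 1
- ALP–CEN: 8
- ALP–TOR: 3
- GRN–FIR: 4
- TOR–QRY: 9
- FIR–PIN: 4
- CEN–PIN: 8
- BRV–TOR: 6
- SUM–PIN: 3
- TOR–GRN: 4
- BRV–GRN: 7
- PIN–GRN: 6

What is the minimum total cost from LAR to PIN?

Shortest distances from LAR:
LAR: 0
BRV: 1  (via LAR)
TOR: 2  (via LAR)
ALP: 5  (via TOR)
GRN: 6  (via TOR)
FIR: 8  (via TOR)
QRY: 11  (via TOR)
PIN: 12  (via GRN)
Shortest route: LAR–TOR–GRN–PIN = $12.

$12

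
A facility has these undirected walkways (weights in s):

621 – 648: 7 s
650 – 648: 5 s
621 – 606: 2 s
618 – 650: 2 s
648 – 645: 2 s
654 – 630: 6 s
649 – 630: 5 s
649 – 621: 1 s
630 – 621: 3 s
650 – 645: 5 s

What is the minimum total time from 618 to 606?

Settle nodes by increasing distance from 618:
618: 0
650: 2  (via 618)
645: 7  (via 650)
648: 7  (via 650)
621: 14  (via 648)
649: 15  (via 621)
606: 16  (via 621)
Shortest route: 618–650–648–621–606 = 16 s.

16 s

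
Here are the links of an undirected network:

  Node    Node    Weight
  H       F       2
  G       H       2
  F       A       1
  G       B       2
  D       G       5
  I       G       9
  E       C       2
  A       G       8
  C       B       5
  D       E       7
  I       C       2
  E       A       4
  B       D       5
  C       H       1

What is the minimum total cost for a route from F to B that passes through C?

8

Best F to C: F → H → C costing 3
Best C to B: C → B costing 5
Total via C: 3 + 5 = 8.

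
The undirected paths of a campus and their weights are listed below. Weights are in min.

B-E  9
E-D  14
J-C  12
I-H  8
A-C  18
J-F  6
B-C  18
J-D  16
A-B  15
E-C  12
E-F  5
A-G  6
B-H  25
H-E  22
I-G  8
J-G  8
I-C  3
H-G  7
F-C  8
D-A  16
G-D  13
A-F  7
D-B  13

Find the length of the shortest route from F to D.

Settle nodes by increasing distance from F:
F: 0
E: 5  (via F)
J: 6  (via F)
A: 7  (via F)
C: 8  (via F)
I: 11  (via C)
G: 13  (via A)
B: 14  (via E)
D: 19  (via E)
Shortest route: F–E–D = 19 min.

19 min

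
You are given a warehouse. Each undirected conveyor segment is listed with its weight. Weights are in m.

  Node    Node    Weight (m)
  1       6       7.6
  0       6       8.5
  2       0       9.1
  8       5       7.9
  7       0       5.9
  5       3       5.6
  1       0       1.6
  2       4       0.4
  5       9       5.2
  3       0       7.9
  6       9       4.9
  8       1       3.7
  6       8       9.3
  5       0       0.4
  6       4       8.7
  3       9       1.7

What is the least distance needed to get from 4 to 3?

Shortest distances from 4:
4: 0
2: 0.4  (via 4)
6: 8.7  (via 4)
0: 9.5  (via 2)
5: 9.9  (via 0)
1: 11.1  (via 0)
9: 13.6  (via 6)
8: 14.8  (via 1)
3: 15.3  (via 9)
Shortest route: 4 → 6 → 9 → 3 = 15.3 m.

15.3 m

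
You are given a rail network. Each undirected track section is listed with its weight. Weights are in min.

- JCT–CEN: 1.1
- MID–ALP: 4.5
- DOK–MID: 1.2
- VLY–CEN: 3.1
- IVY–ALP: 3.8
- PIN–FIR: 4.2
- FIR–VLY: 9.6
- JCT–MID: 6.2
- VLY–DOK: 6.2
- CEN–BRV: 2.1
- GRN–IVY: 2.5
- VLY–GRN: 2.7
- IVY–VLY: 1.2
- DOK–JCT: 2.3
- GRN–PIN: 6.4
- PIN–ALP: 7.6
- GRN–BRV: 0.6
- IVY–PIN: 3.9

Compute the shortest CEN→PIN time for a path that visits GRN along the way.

Shortest CEN→GRN: CEN–BRV–GRN = 2.7
Best GRN to PIN: GRN–PIN costing 6.4
Total via GRN: 2.7 + 6.4 = 9.1 min.

9.1 min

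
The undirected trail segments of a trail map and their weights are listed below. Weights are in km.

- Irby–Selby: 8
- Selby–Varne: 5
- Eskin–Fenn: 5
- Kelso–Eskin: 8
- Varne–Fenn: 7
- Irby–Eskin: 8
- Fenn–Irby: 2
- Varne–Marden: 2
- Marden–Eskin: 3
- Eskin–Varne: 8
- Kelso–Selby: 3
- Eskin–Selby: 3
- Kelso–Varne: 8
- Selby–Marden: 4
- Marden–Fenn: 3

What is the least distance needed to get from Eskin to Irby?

7 km

Enumerating some paths:
Eskin → Fenn → Irby: 5+2 = 7
Eskin → Irby: 8 = 8
Eskin → Marden → Fenn → Irby: 3+3+2 = 8
Cheapest is Eskin → Fenn → Irby at 7 km.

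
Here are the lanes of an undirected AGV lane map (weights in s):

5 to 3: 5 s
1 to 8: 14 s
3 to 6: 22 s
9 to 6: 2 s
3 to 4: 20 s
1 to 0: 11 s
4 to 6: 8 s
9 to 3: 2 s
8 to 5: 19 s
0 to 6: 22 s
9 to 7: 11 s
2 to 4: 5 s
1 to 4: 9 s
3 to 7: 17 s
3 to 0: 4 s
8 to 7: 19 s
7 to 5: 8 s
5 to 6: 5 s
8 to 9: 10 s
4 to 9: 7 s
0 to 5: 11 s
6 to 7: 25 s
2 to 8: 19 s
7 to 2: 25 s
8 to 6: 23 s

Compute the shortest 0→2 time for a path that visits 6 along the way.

21 s

Shortest 0→6: 0 → 3 → 9 → 6 = 8
Best 6 to 2: 6 → 4 → 2 costing 13
Total via 6: 8 + 13 = 21 s.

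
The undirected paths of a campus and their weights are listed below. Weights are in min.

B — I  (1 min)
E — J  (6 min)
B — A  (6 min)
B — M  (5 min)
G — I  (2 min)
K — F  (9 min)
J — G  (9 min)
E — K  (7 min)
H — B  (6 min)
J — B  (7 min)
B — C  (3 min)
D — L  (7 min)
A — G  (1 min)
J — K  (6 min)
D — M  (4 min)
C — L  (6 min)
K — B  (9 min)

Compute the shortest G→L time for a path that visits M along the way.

Best G to M: G–I–B–M costing 8
Best M to L: M–D–L costing 11
Total via M: 8 + 11 = 19 min.

19 min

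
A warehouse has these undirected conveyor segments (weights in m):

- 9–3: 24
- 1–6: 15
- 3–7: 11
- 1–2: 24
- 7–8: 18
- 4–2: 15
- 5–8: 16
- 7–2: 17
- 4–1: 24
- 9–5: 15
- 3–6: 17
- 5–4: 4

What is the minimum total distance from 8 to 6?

46 m

Shortest distances from 8:
8: 0
5: 16  (via 8)
7: 18  (via 8)
4: 20  (via 5)
3: 29  (via 7)
9: 31  (via 5)
2: 35  (via 7)
1: 44  (via 4)
6: 46  (via 3)
Shortest route: 8 → 7 → 3 → 6 = 46 m.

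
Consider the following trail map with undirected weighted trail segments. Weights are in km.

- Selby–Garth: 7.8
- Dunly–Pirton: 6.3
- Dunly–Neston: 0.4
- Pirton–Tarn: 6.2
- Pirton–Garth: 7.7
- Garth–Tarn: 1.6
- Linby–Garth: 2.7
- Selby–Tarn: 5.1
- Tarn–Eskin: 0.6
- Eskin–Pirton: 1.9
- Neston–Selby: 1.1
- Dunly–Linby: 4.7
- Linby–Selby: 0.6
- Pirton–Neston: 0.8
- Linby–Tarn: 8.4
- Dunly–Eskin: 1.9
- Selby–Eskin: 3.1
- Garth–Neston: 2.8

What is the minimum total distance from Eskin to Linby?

Running Dijkstra from Eskin:
Eskin: 0
Tarn: 0.6  (via Eskin)
Dunly: 1.9  (via Eskin)
Pirton: 1.9  (via Eskin)
Garth: 2.2  (via Tarn)
Neston: 2.3  (via Dunly)
Selby: 3.1  (via Eskin)
Linby: 3.7  (via Selby)
Shortest route: Eskin → Selby → Linby = 3.7 km.

3.7 km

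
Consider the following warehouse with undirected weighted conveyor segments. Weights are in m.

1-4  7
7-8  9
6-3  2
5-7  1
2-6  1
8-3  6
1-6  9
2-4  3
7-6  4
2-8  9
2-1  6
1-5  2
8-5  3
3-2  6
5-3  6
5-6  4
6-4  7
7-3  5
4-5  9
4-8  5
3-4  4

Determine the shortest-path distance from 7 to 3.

Compare a few routes:
7–5–3: 1+6 = 7
7–5–6–3: 1+4+2 = 7
7–6–3: 4+2 = 6
7–3: 5 = 5
The minimum is 5 m via 7–3.

5 m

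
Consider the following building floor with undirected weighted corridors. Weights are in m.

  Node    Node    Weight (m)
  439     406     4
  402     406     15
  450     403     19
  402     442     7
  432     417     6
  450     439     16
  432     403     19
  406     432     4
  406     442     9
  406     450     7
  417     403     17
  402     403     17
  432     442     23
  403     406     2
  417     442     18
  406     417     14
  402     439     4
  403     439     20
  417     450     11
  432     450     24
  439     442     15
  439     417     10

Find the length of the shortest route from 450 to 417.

11 m

Candidate routes:
450 → 406 → 417: 7+14 = 21
450 → 406 → 439 → 417: 7+4+10 = 21
450 → 417: 11 = 11
450 → 406 → 432 → 417: 7+4+6 = 17
Cheapest is 450 → 417 at 11 m.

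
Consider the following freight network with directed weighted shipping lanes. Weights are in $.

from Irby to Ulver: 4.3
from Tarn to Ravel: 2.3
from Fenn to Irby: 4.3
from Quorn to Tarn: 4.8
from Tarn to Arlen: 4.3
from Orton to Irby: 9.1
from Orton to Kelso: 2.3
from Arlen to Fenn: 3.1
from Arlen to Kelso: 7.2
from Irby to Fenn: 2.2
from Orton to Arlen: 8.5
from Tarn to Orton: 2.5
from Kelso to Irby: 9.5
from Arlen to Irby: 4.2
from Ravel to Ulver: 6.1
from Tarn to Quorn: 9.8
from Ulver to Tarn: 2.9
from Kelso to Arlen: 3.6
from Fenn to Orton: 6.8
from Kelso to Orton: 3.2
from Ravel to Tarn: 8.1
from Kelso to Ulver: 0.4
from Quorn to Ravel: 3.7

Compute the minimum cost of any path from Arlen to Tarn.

$10.5

Shortest distances from Arlen:
Arlen: 0
Fenn: 3.1  (via Arlen)
Irby: 4.2  (via Arlen)
Kelso: 7.2  (via Arlen)
Ulver: 7.6  (via Kelso)
Orton: 9.9  (via Fenn)
Tarn: 10.5  (via Ulver)
Shortest route: Arlen–Kelso–Ulver–Tarn = $10.5.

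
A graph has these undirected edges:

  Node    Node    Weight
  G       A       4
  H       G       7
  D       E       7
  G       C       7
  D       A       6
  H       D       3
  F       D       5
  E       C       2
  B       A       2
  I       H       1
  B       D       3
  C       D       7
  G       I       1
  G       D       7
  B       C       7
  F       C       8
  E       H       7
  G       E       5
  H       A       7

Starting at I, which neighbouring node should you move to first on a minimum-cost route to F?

H

Candidate routes:
I - G - D - F: 1+7+5 = 13
I - H - D - F: 1+3+5 = 9
Cheapest is I - H - D - F at 9.
So from I the first move is to H.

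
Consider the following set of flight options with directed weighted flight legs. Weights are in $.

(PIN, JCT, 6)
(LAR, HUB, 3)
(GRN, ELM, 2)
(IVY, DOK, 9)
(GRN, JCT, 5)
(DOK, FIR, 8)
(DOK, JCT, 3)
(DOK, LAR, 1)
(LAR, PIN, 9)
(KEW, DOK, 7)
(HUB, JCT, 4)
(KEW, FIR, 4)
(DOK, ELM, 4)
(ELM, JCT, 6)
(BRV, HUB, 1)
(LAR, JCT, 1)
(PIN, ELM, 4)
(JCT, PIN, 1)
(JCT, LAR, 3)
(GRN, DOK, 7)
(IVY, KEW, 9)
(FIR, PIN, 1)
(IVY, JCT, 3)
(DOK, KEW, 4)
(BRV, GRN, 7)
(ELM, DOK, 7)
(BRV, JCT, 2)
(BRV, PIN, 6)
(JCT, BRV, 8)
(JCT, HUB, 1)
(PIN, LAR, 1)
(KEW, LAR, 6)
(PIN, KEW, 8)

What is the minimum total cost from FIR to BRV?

Compare a few routes:
FIR–PIN–JCT–BRV: 1+6+8 = 15
FIR–PIN–LAR–JCT–BRV: 1+1+1+8 = 11
Cheapest is FIR–PIN–LAR–JCT–BRV at $11.

$11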